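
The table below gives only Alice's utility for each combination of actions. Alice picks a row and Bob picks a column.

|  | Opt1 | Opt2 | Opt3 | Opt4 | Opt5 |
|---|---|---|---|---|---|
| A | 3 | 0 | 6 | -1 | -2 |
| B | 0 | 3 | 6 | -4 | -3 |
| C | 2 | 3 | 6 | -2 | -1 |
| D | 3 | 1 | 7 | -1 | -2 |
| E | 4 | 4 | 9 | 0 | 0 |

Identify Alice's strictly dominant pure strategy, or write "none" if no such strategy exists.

E vs A: Opt1: 4>3, Opt2: 4>0, Opt3: 9>6, Opt4: 0>-1, Opt5: 0>-2.
E vs B: Opt1: 4>0, Opt2: 4>3, Opt3: 9>6, Opt4: 0>-4, Opt5: 0>-3.
E vs C: Opt1: 4>2, Opt2: 4>3, Opt3: 9>6, Opt4: 0>-2, Opt5: 0>-1.
E vs D: Opt1: 4>3, Opt2: 4>1, Opt3: 9>7, Opt4: 0>-1, Opt5: 0>-2.
E strictly beats every other strategy against every opponent action, so it is strictly dominant.

E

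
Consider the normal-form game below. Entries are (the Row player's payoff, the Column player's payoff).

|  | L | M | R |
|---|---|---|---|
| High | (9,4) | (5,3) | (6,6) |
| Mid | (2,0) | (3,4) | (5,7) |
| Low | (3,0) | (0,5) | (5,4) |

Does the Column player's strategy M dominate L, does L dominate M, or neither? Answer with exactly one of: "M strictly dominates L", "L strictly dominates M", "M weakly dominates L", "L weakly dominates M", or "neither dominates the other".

Compare M to L across each opponent action: High: 3<4, Mid: 4>0, Low: 5>0.
M does better at Mid, Low but worse at High; neither strategy dominates the other.

neither dominates the other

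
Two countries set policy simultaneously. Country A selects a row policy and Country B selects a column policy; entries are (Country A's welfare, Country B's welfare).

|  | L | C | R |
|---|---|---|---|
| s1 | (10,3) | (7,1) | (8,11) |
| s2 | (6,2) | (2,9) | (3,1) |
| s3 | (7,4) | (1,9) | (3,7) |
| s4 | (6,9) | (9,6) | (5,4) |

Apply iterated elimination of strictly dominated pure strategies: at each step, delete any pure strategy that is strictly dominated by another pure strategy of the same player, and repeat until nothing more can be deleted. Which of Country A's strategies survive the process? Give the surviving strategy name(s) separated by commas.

Row s2 is eliminated: s1 beats it against every remaining column (L: 10>6, C: 7>2, R: 8>3).
Country A's strategy s3 is strictly dominated by s1 (L: 10>7, C: 7>1, R: 8>3) and is removed.
For Country B, L strictly dominates C on the remaining rows (s1: 3>1, s4: 9>6); eliminate C.
Row s4 is eliminated: s1 beats it against every remaining column (L: 10>6, R: 8>5).
For Country B, R strictly dominates L on the remaining rows (s1: 11>3); eliminate L.
Among the remaining strategies, none is strictly dominated by another pure strategy of the same player, so the elimination stops.
Surviving strategies — Country A: {s1}; Country B: {R}.

s1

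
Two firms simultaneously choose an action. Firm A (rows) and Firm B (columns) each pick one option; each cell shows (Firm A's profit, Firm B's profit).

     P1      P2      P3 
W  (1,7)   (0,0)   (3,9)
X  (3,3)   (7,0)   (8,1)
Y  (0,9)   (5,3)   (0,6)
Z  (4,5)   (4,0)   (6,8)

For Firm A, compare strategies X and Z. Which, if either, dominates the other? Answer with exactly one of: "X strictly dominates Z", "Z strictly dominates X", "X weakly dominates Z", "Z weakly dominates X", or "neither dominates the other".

neither dominates the other

Compare X to Z across each choice by Firm B: P1: 3<4, P2: 7>4, P3: 8>6.
X does better at P2, P3 but worse at P1; neither strategy dominates the other.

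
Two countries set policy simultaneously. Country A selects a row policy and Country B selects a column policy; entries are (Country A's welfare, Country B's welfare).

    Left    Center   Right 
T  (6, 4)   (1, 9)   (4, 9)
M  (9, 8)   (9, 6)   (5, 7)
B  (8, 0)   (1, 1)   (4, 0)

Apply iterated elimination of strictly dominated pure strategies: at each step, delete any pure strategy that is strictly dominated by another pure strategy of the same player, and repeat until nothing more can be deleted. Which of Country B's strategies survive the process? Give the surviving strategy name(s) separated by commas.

Row T is eliminated: M beats it against every remaining column (Left: 9>6, Center: 9>1, Right: 5>4).
For Country A, M strictly dominates B on the remaining columns (Left: 9>8, Center: 9>1, Right: 5>4); eliminate B.
Country B's strategy Center is strictly dominated by Left (M: 8>6) and is removed.
Column Right is eliminated: Left beats it against every remaining row (M: 8>7).
Among the remaining strategies, none is strictly dominated by another pure strategy of the same player, so the elimination stops.
Surviving strategies — Country A: {M}; Country B: {Left}.

Left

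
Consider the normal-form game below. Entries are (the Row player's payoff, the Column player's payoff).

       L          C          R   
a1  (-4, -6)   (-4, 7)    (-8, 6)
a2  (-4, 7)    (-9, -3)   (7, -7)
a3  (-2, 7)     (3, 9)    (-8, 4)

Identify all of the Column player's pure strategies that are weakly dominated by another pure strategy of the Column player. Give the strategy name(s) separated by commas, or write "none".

Nothing dominates L: C at a2 (7>-3); R at a2 (7>-7).
C is not dominated — it holds its own against L at a1 (7>-6); R at a1 (7>6).
R is weakly dominated by C (a1: 7>6, a2: -3>-7, a3: 9>4).

R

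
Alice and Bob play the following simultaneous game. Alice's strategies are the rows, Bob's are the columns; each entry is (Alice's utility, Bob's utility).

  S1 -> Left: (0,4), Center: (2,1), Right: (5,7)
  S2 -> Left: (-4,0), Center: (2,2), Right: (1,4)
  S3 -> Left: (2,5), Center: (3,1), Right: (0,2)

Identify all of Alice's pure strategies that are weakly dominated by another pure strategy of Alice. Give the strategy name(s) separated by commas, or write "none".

S1: no other strategy beats it everywhere (S2 at Left (0>-4); S3 at Right (5>0)).
S2: dominated, since S1 does at least as well everywhere (Left: 0>-4, Center: 2=2, Right: 5>1).
S3 is not dominated — it holds its own against S1 at Left (2>0); S2 at Left (2>-4).

S2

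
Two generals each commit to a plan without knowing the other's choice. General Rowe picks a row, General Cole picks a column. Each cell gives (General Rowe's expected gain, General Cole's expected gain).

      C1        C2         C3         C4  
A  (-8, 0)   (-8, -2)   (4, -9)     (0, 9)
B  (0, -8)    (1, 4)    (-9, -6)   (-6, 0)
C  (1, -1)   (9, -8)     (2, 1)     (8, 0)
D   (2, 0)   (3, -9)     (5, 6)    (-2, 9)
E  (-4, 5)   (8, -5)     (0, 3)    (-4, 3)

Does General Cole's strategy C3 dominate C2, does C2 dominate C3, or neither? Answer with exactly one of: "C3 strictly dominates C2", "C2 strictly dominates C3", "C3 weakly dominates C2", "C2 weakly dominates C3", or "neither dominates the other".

neither dominates the other

C3's payoffs vs C2's, by General Rowe's action — A: -9<-2, B: -6<4, C: 1>-8, D: 6>-9, E: 3>-5.
C3 does better at C, D, E but worse at A, B; neither strategy dominates the other.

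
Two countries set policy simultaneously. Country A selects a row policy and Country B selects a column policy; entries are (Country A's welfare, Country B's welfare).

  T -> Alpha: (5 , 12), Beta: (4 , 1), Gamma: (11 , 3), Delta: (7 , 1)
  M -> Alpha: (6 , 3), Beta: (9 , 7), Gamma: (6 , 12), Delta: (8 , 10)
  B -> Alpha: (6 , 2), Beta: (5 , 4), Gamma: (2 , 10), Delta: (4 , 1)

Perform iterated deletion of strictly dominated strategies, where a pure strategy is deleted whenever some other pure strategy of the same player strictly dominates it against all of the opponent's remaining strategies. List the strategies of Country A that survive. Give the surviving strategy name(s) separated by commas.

For Country B, Gamma strictly dominates Beta on the remaining rows (T: 3>1, M: 12>7, B: 10>4); eliminate Beta.
For Country B, Gamma strictly dominates Delta on the remaining rows (T: 3>1, M: 12>10, B: 10>1); eliminate Delta.
Among the remaining strategies, none is strictly dominated by another pure strategy of the same player, so the elimination stops.
Surviving strategies — Country A: {T, M, B}; Country B: {Alpha, Gamma}.

T, M, B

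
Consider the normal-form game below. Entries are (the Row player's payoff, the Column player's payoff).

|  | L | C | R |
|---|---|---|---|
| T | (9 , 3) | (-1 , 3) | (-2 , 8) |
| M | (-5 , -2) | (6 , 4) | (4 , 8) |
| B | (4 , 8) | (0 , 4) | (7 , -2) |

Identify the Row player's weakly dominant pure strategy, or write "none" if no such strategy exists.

none

T fails to dominate M at C (-1<6).
M fails to dominate T at L (-5<9).
B fails to dominate T at L (4<9).
No single strategy dominates all the others.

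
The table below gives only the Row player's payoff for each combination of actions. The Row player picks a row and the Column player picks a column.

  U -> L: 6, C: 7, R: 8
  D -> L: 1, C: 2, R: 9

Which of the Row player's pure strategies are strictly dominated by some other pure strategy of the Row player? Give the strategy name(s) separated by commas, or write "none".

U: no other strategy beats it everywhere (D at L (6>1)).
D is not dominated — it holds its own against U at R (9>8).

none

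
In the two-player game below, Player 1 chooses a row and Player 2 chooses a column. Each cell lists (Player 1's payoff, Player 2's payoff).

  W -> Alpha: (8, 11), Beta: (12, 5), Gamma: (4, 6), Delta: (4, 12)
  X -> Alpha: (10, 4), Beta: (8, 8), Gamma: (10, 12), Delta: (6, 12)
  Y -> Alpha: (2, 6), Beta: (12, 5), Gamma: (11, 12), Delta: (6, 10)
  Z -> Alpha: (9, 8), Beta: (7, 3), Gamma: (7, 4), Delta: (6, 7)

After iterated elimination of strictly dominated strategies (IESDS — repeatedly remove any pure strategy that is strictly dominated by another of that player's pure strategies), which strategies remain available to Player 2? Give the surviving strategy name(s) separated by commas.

Alpha, Gamma, Delta

Column Beta is eliminated: Gamma beats it against every remaining row (W: 6>5, X: 12>8, Y: 12>5, Z: 4>3).
Row W is eliminated: X beats it against every remaining column (Alpha: 10>8, Gamma: 10>4, Delta: 6>4).
Among the remaining strategies, none is strictly dominated by another pure strategy of the same player, so the elimination stops.
Surviving strategies — Player 1: {X, Y, Z}; Player 2: {Alpha, Gamma, Delta}.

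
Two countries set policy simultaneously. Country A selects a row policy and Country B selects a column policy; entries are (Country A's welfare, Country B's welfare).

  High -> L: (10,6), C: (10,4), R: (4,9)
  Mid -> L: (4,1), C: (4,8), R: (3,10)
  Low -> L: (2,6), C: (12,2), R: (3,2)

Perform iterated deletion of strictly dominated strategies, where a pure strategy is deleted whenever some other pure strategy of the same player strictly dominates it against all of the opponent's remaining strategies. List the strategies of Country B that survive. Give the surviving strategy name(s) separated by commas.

R

Country A's strategy Mid is strictly dominated by High (L: 10>4, C: 10>4, R: 4>3) and is removed.
Column C is eliminated: L beats it against every remaining row (High: 6>4, Low: 6>2).
Row Low is eliminated: High beats it against every remaining column (L: 10>2, R: 4>3).
For Country B, R strictly dominates L on the remaining rows (High: 9>6); eliminate L.
Among the remaining strategies, none is strictly dominated by another pure strategy of the same player, so the elimination stops.
Surviving strategies — Country A: {High}; Country B: {R}.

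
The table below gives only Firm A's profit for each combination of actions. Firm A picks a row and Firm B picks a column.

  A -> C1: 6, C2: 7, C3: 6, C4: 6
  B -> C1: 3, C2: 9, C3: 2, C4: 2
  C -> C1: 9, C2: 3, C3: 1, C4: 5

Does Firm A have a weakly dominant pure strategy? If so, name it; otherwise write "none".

none

A fails to dominate B at C2 (7<9).
B fails to dominate A at C1 (3<6).
C fails to dominate A at C2 (3<7).
No single strategy dominates all the others.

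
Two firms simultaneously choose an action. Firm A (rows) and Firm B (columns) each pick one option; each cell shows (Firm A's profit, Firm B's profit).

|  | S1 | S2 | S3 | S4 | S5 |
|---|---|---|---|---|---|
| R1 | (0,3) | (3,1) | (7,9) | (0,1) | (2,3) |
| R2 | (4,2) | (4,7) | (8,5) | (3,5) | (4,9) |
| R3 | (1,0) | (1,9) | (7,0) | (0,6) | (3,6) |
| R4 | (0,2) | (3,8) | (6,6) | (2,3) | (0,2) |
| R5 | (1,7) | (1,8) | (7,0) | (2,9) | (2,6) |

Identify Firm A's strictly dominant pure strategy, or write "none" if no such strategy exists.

R2 vs R1: S1: 4>0, S2: 4>3, S3: 8>7, S4: 3>0, S5: 4>2.
R2 vs R3: S1: 4>1, S2: 4>1, S3: 8>7, S4: 3>0, S5: 4>3.
R2 vs R4: S1: 4>0, S2: 4>3, S3: 8>6, S4: 3>2, S5: 4>0.
R2 vs R5: S1: 4>1, S2: 4>1, S3: 8>7, S4: 3>2, S5: 4>2.
R2 strictly beats every other strategy against every opponent action, so it is strictly dominant.

R2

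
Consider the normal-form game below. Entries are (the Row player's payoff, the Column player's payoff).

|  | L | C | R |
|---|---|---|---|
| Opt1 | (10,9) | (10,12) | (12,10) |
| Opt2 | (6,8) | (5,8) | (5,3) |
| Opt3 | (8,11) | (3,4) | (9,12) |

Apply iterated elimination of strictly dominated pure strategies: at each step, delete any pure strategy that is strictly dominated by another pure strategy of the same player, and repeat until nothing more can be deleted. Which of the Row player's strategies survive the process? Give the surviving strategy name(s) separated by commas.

Opt1

Row Opt2 is eliminated: Opt1 beats it against every remaining column (L: 10>6, C: 10>5, R: 12>5).
Row Opt3 is eliminated: Opt1 beats it against every remaining column (L: 10>8, C: 10>3, R: 12>9).
For the Column player, C strictly dominates L on the remaining rows (Opt1: 12>9); eliminate L.
Column R is eliminated: C beats it against every remaining row (Opt1: 12>10).
Among the remaining strategies, none is strictly dominated by another pure strategy of the same player, so the elimination stops.
Surviving strategies — the Row player: {Opt1}; the Column player: {C}.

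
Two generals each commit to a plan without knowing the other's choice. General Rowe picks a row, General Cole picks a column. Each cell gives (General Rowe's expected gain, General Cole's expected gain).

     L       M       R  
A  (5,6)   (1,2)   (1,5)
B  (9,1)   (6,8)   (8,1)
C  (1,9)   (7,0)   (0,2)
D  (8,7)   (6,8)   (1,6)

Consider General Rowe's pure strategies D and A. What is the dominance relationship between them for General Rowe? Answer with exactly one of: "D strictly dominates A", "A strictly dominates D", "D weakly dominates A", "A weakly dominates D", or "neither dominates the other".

D weakly dominates A

D's payoffs vs A's, by General Cole's action — L: 8>5, M: 6>1, R: 1=1.
D is at least as good everywhere and strictly better somewhere (tied only at R), so D weakly but not strictly dominates A.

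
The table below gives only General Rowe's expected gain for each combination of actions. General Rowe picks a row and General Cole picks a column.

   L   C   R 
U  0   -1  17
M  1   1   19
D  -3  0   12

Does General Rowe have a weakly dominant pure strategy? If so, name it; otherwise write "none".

M vs U: L: 1>0, C: 1>-1, R: 19>17.
M vs D: L: 1>-3, C: 1>0, R: 19>12.
M is at least as good as every other strategy against every opponent action, so it is weakly dominant.

M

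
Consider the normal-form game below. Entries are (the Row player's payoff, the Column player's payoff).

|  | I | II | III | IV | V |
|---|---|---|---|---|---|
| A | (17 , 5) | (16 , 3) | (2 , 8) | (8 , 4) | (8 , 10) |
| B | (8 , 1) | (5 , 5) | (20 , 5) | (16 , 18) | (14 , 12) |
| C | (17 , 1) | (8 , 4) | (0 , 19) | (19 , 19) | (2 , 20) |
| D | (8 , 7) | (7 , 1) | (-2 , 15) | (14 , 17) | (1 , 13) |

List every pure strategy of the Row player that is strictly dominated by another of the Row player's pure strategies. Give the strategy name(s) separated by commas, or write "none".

D

A is not dominated — it holds its own against B at I (17>8); C at I (17=17); D at I (17>8).
B: no other strategy beats it everywhere (A at III (20>2); C at III (20>0); D at I (8=8)).
C: no other strategy beats it everywhere (A at I (17=17); B at I (17>8); D at I (17>8)).
D is strictly dominated by C (I: 17>8, II: 8>7, III: 0>-2, IV: 19>14, V: 2>1).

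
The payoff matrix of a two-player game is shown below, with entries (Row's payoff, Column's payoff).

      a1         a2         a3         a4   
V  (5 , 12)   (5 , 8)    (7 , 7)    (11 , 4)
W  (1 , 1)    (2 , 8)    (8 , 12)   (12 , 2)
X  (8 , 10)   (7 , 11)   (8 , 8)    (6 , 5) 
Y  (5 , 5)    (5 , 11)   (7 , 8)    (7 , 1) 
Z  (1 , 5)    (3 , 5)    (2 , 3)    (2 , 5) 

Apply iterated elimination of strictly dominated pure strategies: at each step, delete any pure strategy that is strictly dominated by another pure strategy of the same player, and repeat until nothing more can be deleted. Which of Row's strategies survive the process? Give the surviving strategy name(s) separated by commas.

For Row, V strictly dominates Z on the remaining columns (a1: 5>1, a2: 5>3, a3: 7>2, a4: 11>2); eliminate Z.
Column's strategy a4 is strictly dominated by a2 (V: 8>4, W: 8>2, X: 11>5, Y: 11>1) and is removed.
Row V is eliminated: X beats it against every remaining column (a1: 8>5, a2: 7>5, a3: 8>7).
For Row, X strictly dominates Y on the remaining columns (a1: 8>5, a2: 7>5, a3: 8>7); eliminate Y.
For Column, a2 strictly dominates a1 on the remaining rows (W: 8>1, X: 11>10); eliminate a1.
Among the remaining strategies, none is strictly dominated by another pure strategy of the same player, so the elimination stops.
Surviving strategies — Row: {W, X}; Column: {a2, a3}.

W, X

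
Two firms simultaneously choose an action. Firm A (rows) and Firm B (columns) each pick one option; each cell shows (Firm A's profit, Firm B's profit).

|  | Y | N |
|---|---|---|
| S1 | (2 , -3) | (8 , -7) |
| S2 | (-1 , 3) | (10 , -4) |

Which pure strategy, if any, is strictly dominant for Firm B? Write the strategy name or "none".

Y

Y vs N: S1: -3>-7, S2: 3>-4.
Y strictly beats every other strategy against every opponent action, so it is strictly dominant.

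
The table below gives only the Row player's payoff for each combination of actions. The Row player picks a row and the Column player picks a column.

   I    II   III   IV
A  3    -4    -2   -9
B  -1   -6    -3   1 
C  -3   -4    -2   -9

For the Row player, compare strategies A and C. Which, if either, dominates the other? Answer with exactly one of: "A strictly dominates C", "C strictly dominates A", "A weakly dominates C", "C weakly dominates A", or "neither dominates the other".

A's payoffs vs C's, by the Column player's action — I: 3>-3, II: -4=-4, III: -2=-2, IV: -9=-9.
A is at least as good everywhere and strictly better somewhere (tied only at II, III, IV), so A weakly but not strictly dominates C.

A weakly dominates C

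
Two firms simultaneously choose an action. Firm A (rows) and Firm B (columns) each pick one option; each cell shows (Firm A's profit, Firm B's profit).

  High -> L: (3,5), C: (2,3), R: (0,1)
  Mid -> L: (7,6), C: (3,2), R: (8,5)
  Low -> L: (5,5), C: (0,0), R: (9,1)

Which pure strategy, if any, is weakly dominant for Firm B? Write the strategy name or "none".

L

L vs C: High: 5>3, Mid: 6>2, Low: 5>0.
L vs R: High: 5>1, Mid: 6>5, Low: 5>1.
L is at least as good as every other strategy against every opponent action, so it is weakly dominant.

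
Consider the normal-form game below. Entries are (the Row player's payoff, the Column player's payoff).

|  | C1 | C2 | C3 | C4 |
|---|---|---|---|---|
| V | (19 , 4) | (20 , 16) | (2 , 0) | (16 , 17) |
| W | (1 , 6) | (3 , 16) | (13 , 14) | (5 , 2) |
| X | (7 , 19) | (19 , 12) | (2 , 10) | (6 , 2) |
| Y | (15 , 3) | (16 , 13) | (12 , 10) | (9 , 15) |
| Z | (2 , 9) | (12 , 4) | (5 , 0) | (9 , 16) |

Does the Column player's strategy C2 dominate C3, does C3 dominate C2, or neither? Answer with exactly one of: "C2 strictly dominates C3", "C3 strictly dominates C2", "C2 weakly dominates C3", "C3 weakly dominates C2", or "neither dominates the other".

C2 strictly dominates C3

C2's payoffs vs C3's, by the Row player's action — V: 16>0, W: 16>14, X: 12>10, Y: 13>10, Z: 4>0.
C2 gives a strictly higher payoff against each choice by the Row player, so C2 strictly dominates C3.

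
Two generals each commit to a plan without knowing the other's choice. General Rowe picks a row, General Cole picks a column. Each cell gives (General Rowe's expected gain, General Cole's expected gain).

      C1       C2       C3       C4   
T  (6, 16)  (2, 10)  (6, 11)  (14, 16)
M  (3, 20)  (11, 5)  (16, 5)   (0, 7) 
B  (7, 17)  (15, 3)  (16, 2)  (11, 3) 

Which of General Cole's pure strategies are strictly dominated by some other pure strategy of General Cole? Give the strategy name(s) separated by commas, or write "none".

C2, C3

C1 is not dominated — it holds its own against C2 at T (16>10); C3 at T (16>11); C4 at T (16=16).
C2 is strictly dominated by C1 (T: 16>10, M: 20>5, B: 17>3).
C3 is strictly dominated by C1 (T: 16>11, M: 20>5, B: 17>2).
C4 is not dominated — it holds its own against C1 at T (16=16); C2 at T (16>10); C3 at T (16>11).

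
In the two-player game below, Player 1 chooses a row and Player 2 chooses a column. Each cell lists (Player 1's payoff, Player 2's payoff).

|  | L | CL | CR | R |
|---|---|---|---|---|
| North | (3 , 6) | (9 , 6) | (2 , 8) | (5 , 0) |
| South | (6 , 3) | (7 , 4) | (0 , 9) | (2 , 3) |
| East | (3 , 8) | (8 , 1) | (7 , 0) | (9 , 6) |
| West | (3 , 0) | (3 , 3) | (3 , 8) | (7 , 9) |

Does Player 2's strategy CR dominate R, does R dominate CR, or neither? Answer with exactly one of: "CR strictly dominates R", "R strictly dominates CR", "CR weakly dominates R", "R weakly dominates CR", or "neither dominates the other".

neither dominates the other

CR's payoffs vs R's, by Player 1's action — North: 8>0, South: 9>3, East: 0<6, West: 8<9.
CR does better at North, South but worse at East, West; neither strategy dominates the other.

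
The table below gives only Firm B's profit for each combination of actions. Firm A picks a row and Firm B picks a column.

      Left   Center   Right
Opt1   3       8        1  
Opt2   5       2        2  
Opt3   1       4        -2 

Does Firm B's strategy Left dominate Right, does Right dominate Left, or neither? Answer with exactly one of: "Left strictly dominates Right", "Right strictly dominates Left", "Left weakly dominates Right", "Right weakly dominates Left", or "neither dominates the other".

Compare Left to Right across each opponent action: Opt1: 3>1, Opt2: 5>2, Opt3: 1>-2.
Every comparison favours Left, so Left strictly dominates Right.

Left strictly dominates Right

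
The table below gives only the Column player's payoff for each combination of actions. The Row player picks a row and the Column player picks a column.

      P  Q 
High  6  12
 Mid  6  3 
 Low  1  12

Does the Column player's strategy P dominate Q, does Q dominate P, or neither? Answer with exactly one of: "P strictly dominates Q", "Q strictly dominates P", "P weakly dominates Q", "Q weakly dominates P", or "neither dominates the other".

neither dominates the other

Compare P to Q across every action of the Row player: High: 6<12, Mid: 6>3, Low: 1<12.
P does better at Mid but worse at High, Low; neither strategy dominates the other.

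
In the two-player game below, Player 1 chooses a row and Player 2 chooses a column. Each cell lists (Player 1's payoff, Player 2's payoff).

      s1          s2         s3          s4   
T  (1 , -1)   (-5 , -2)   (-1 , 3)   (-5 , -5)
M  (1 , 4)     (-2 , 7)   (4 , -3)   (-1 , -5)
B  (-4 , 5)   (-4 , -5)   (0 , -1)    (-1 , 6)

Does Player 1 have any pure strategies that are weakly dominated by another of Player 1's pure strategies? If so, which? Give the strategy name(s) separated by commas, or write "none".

T is weakly dominated by M (s1: 1=1, s2: -2>-5, s3: 4>-1, s4: -1>-5).
Nothing dominates M: T at s2 (-2>-5); B at s1 (1>-4).
B: dominated, since M does at least as well everywhere (s1: 1>-4, s2: -2>-4, s3: 4>0, s4: -1=-1).

T, B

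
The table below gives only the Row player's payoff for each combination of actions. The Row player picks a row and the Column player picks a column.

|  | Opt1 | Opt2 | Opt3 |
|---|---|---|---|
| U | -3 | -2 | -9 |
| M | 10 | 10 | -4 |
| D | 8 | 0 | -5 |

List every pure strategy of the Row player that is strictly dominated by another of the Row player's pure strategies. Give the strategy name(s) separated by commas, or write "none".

U, D

U: dominated, since M does at least as well everywhere (Opt1: 10>-3, Opt2: 10>-2, Opt3: -4>-9).
M: no other strategy beats it everywhere (U at Opt1 (10>-3); D at Opt1 (10>8)).
M strictly dominates D — Opt1: 10>8, Opt2: 10>0, Opt3: -4>-5.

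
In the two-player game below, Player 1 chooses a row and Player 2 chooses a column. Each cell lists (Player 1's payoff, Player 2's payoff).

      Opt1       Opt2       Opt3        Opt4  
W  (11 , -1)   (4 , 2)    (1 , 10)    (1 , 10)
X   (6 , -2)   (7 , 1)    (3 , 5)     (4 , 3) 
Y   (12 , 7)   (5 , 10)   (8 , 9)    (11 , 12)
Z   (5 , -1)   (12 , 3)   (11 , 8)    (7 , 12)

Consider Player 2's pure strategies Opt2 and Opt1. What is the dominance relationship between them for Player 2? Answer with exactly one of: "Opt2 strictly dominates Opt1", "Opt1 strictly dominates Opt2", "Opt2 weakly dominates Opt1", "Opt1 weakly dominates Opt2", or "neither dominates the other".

Opt2 strictly dominates Opt1

Opt2's payoffs vs Opt1's, by Player 1's action — W: 2>-1, X: 1>-2, Y: 10>7, Z: 3>-1.
Opt2 gives a strictly higher payoff against each opponent action, so Opt2 strictly dominates Opt1.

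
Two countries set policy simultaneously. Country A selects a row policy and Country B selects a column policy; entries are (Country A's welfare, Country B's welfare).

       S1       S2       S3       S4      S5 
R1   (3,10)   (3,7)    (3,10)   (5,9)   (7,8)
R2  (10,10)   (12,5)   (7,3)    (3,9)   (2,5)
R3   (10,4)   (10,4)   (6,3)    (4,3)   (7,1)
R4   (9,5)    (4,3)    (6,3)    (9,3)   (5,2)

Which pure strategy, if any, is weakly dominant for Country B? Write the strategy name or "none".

S1

S1 vs S2: R1: 10>7, R2: 10>5, R3: 4=4, R4: 5>3.
S1 vs S3: R1: 10=10, R2: 10>3, R3: 4>3, R4: 5>3.
S1 vs S4: R1: 10>9, R2: 10>9, R3: 4>3, R4: 5>3.
S1 vs S5: R1: 10>8, R2: 10>5, R3: 4>1, R4: 5>2.
S1 is at least as good as every other strategy against every opponent action, so it is weakly dominant.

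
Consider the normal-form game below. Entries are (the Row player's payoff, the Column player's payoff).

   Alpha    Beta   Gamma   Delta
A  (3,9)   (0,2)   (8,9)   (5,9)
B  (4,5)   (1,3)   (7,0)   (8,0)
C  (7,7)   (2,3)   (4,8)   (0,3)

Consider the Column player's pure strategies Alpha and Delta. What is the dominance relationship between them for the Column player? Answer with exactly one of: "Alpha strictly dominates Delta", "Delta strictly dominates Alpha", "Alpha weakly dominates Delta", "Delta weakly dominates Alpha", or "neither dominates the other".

Alpha weakly dominates Delta

Alpha's payoffs vs Delta's, by the Row player's action — A: 9=9, B: 5>0, C: 7>3.
Alpha is at least as good everywhere and strictly better somewhere (tied only at A), so Alpha weakly but not strictly dominates Delta.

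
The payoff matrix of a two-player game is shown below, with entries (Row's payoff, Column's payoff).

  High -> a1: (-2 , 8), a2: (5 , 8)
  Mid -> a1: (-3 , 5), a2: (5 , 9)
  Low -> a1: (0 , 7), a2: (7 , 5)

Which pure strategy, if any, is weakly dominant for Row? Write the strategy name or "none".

Low vs High: a1: 0>-2, a2: 7>5.
Low vs Mid: a1: 0>-3, a2: 7>5.
Low is at least as good as every other strategy against every opponent action, so it is weakly dominant.

Low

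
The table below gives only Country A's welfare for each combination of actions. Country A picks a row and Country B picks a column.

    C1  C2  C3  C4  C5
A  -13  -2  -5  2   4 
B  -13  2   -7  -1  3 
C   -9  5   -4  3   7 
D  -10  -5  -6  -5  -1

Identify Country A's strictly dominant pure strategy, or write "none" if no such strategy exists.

C

C vs A: C1: -9>-13, C2: 5>-2, C3: -4>-5, C4: 3>2, C5: 7>4.
C vs B: C1: -9>-13, C2: 5>2, C3: -4>-7, C4: 3>-1, C5: 7>3.
C vs D: C1: -9>-10, C2: 5>-5, C3: -4>-6, C4: 3>-5, C5: 7>-1.
C strictly beats every other strategy against every opponent action, so it is strictly dominant.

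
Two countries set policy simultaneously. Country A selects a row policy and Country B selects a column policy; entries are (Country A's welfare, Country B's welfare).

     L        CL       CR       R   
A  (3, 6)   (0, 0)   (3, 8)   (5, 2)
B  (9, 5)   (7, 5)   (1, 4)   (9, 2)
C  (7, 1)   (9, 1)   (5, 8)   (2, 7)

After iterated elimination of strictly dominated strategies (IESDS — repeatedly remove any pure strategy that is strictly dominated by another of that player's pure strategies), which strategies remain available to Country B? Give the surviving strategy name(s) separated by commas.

L, CL, CR

Column R is eliminated: CR beats it against every remaining row (A: 8>2, B: 4>2, C: 8>7).
For Country A, C strictly dominates A on the remaining columns (L: 7>3, CL: 9>0, CR: 5>3); eliminate A.
Among the remaining strategies, none is strictly dominated by another pure strategy of the same player, so the elimination stops.
Surviving strategies — Country A: {B, C}; Country B: {L, CL, CR}.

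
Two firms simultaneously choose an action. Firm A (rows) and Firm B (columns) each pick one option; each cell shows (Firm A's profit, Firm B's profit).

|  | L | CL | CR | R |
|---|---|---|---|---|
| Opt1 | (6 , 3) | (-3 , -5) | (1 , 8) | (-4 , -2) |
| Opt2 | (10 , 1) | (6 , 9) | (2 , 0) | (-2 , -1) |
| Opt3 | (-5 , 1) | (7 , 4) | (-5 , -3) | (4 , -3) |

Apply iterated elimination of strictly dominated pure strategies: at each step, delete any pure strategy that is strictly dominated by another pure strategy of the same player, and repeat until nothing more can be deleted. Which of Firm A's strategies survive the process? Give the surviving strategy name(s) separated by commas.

Row Opt1 is eliminated: Opt2 beats it against every remaining column (L: 10>6, CL: 6>-3, CR: 2>1, R: -2>-4).
Firm B's strategy L is strictly dominated by CL (Opt2: 9>1, Opt3: 4>1) and is removed.
Column CR is eliminated: CL beats it against every remaining row (Opt2: 9>0, Opt3: 4>-3).
Row Opt2 is eliminated: Opt3 beats it against every remaining column (CL: 7>6, R: 4>-2).
Column R is eliminated: CL beats it against every remaining row (Opt3: 4>-3).
Among the remaining strategies, none is strictly dominated by another pure strategy of the same player, so the elimination stops.
Surviving strategies — Firm A: {Opt3}; Firm B: {CL}.

Opt3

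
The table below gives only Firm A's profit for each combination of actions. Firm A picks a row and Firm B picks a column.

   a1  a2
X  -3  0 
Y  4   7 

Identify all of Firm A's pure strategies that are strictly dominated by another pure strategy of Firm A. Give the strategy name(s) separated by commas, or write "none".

X

X: dominated, since Y does at least as well everywhere (a1: 4>-3, a2: 7>0).
Nothing dominates Y: X at a1 (4>-3).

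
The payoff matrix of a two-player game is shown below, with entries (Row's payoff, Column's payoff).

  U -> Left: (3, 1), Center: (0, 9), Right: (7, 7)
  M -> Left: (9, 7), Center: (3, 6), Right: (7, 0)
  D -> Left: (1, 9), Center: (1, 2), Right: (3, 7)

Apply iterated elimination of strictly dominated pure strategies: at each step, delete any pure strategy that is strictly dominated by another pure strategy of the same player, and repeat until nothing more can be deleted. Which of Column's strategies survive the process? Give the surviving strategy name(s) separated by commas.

Left

Row's strategy D is strictly dominated by M (Left: 9>1, Center: 3>1, Right: 7>3) and is removed.
Column Right is eliminated: Center beats it against every remaining row (U: 9>7, M: 6>0).
Row U is eliminated: M beats it against every remaining column (Left: 9>3, Center: 3>0).
Column Center is eliminated: Left beats it against every remaining row (M: 7>6).
Among the remaining strategies, none is strictly dominated by another pure strategy of the same player, so the elimination stops.
Surviving strategies — Row: {M}; Column: {Left}.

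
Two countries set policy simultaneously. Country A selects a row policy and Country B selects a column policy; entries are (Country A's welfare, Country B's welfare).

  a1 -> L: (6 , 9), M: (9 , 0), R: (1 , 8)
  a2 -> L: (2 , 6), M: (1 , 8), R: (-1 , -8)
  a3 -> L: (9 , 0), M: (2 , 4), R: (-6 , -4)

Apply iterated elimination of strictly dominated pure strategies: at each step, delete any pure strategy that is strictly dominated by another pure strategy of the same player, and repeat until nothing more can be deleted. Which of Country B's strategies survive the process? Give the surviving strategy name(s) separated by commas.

For Country A, a1 strictly dominates a2 on the remaining columns (L: 6>2, M: 9>1, R: 1>-1); eliminate a2.
Column R is eliminated: L beats it against every remaining row (a1: 9>8, a3: 0>-4).
Among the remaining strategies, none is strictly dominated by another pure strategy of the same player, so the elimination stops.
Surviving strategies — Country A: {a1, a3}; Country B: {L, M}.

L, M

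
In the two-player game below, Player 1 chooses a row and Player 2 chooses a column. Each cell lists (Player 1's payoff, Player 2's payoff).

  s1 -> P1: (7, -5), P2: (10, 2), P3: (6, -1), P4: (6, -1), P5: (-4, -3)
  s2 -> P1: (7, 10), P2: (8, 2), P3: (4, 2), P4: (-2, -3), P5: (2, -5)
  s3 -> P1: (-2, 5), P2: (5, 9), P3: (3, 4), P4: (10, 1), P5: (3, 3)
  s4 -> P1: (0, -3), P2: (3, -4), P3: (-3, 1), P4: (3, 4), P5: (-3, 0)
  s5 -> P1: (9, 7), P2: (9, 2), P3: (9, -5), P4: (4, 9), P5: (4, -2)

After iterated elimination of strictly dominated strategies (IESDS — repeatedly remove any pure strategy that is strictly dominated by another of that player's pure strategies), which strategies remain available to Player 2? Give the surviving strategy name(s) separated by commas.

P1, P2, P4

For Player 1, s5 strictly dominates s2 on the remaining columns (P1: 9>7, P2: 9>8, P3: 9>4, P4: 4>-2, P5: 4>2); eliminate s2.
Player 1's strategy s4 is strictly dominated by s5 (P1: 9>0, P2: 9>3, P3: 9>-3, P4: 4>3, P5: 4>-3) and is removed.
Player 2's strategy P3 is strictly dominated by P2 (s1: 2>-1, s3: 9>4, s5: 2>-5) and is removed.
Column P5 is eliminated: P2 beats it against every remaining row (s1: 2>-3, s3: 9>3, s5: 2>-2).
Among the remaining strategies, none is strictly dominated by another pure strategy of the same player, so the elimination stops.
Surviving strategies — Player 1: {s1, s3, s5}; Player 2: {P1, P2, P4}.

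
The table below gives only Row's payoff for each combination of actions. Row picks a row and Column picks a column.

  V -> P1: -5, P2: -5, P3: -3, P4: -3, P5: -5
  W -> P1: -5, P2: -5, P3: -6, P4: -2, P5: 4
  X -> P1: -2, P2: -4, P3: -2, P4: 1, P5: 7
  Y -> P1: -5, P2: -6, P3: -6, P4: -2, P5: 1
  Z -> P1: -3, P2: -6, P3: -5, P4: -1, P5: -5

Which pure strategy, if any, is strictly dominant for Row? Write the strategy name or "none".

X vs V: P1: -2>-5, P2: -4>-5, P3: -2>-3, P4: 1>-3, P5: 7>-5.
X vs W: P1: -2>-5, P2: -4>-5, P3: -2>-6, P4: 1>-2, P5: 7>4.
X vs Y: P1: -2>-5, P2: -4>-6, P3: -2>-6, P4: 1>-2, P5: 7>1.
X vs Z: P1: -2>-3, P2: -4>-6, P3: -2>-5, P4: 1>-1, P5: 7>-5.
X strictly beats every other strategy against every opponent action, so it is strictly dominant.

X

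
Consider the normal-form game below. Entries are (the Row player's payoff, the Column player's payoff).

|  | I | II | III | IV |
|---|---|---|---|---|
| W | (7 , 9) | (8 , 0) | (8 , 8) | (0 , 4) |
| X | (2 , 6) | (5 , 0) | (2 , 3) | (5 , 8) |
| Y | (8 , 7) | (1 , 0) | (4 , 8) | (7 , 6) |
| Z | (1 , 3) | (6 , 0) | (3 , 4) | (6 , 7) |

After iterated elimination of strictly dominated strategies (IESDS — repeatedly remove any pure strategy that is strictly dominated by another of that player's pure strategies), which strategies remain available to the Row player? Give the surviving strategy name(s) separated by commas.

Column II is eliminated: I beats it against every remaining row (W: 9>0, X: 6>0, Y: 7>0, Z: 3>0).
For the Row player, Y strictly dominates X on the remaining columns (I: 8>2, III: 4>2, IV: 7>5); eliminate X.
Row Z is eliminated: Y beats it against every remaining column (I: 8>1, III: 4>3, IV: 7>6).
Column IV is eliminated: I beats it against every remaining row (W: 9>4, Y: 7>6).
Among the remaining strategies, none is strictly dominated by another pure strategy of the same player, so the elimination stops.
Surviving strategies — the Row player: {W, Y}; the Column player: {I, III}.

W, Y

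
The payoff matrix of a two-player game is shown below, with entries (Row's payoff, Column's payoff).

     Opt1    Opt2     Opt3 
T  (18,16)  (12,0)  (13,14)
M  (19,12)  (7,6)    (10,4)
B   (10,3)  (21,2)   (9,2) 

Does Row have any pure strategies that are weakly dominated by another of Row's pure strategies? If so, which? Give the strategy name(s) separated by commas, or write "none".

T: no other strategy beats it everywhere (M at Opt2 (12>7); B at Opt1 (18>10)).
Nothing dominates M: T at Opt1 (19>18); B at Opt1 (19>10).
B is not dominated — it holds its own against T at Opt2 (21>12); M at Opt2 (21>7).

none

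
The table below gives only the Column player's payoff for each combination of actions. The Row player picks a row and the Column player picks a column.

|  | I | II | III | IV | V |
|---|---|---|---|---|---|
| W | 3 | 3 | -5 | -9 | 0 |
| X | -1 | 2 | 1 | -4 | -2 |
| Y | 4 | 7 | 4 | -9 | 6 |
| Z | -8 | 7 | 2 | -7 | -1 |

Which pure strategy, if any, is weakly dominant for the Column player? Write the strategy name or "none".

II

II vs I: W: 3=3, X: 2>-1, Y: 7>4, Z: 7>-8.
II vs III: W: 3>-5, X: 2>1, Y: 7>4, Z: 7>2.
II vs IV: W: 3>-9, X: 2>-4, Y: 7>-9, Z: 7>-7.
II vs V: W: 3>0, X: 2>-2, Y: 7>6, Z: 7>-1.
II is at least as good as every other strategy against every opponent action, so it is weakly dominant.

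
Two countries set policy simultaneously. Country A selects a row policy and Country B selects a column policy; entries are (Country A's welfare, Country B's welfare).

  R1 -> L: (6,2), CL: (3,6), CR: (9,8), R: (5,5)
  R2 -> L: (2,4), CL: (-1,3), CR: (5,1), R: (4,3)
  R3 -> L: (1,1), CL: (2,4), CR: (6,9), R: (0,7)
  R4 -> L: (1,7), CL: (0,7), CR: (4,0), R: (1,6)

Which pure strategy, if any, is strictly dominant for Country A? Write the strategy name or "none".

R1

R1 vs R2: L: 6>2, CL: 3>-1, CR: 9>5, R: 5>4.
R1 vs R3: L: 6>1, CL: 3>2, CR: 9>6, R: 5>0.
R1 vs R4: L: 6>1, CL: 3>0, CR: 9>4, R: 5>1.
R1 strictly beats every other strategy against every opponent action, so it is strictly dominant.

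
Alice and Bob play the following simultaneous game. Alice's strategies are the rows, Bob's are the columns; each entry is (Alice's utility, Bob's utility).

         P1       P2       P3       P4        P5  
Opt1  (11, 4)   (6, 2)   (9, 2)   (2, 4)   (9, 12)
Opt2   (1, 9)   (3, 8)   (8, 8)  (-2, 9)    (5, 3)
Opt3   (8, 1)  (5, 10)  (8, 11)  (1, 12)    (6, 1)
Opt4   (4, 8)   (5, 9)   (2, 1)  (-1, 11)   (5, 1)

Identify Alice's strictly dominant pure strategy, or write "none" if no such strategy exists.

Opt1

Opt1 vs Opt2: P1: 11>1, P2: 6>3, P3: 9>8, P4: 2>-2, P5: 9>5.
Opt1 vs Opt3: P1: 11>8, P2: 6>5, P3: 9>8, P4: 2>1, P5: 9>6.
Opt1 vs Opt4: P1: 11>4, P2: 6>5, P3: 9>2, P4: 2>-1, P5: 9>5.
Opt1 strictly beats every other strategy against every opponent action, so it is strictly dominant.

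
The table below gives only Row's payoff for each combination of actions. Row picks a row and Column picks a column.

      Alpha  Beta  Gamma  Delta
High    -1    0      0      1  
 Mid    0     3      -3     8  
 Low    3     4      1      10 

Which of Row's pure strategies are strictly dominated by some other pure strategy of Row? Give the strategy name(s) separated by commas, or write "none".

High, Mid

High is strictly dominated by Low (Alpha: 3>-1, Beta: 4>0, Gamma: 1>0, Delta: 10>1).
Low strictly dominates Mid — Alpha: 3>0, Beta: 4>3, Gamma: 1>-3, Delta: 10>8.
Low: no other strategy beats it everywhere (High at Alpha (3>-1); Mid at Alpha (3>0)).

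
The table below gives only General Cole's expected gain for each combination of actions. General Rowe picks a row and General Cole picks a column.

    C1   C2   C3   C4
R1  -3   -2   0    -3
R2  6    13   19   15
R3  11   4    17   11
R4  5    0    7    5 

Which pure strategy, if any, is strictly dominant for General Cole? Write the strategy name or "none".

C3

C3 vs C1: R1: 0>-3, R2: 19>6, R3: 17>11, R4: 7>5.
C3 vs C2: R1: 0>-2, R2: 19>13, R3: 17>4, R4: 7>0.
C3 vs C4: R1: 0>-3, R2: 19>15, R3: 17>11, R4: 7>5.
C3 strictly beats every other strategy against every opponent action, so it is strictly dominant.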